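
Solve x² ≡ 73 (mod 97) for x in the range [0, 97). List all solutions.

97 ≡ 1 (mod 4), so we find a root by search.
Trying successive values, 48² = 2304 ≡ 73 (mod 97). The other root is 97 − 48 = 49.

48, 49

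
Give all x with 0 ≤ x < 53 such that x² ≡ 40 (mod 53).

53 ≡ 1 (mod 4), so we find a root by search.
Trying successive values, 26² = 676 ≡ 40 (mod 53). The other root is 53 − 26 = 27.

26, 27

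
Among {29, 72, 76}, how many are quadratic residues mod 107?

(29/107) = +1 → QR.
(72/107) = -1 → non-residue.
(76/107) = +1 → QR.
Total quadratic residues among the 3: 2.

2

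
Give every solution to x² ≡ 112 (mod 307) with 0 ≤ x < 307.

135, 172

Since 307 ≡ 3 (mod 4), a square root of 112 is 112^((307+1)/4) = 112^77 mod 307.
Repeated squaring: 112^2≡264, 112^4≡7, 112^8≡49, 112^16≡252, 112^32≡262, 112^64≡183 (mod 307).
112^77 = 112^(64+8+4+1) ≡ 135 (mod 307).
Check: 135² = 18225 ≡ 112 (mod 307). The two roots are 135 and 172.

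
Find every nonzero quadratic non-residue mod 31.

3, 6, 11, 12, 13, 15, 17, 21, 22, 23, 24, 26, 27, 29, 30

Square k = 1,…,15 (k and 31−k give the same square):
1²=1, 2²=4, 3²=9, 4²=16, 5²=25, 6²≡5, 7²≡18, 8²≡2, 9²≡19, 10²≡7, 11²≡28, 12²≡20, 13²≡14, 14²≡10, 15²≡8 (mod 31).
The residues are {1, 2, 4, 5, 7, 8, 9, 10, 14, 16, 18, 19, 20, 25, 28}; the non-residues are the remaining 15 nonzero classes.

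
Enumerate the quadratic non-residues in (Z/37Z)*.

Square k = 1,…,18 (k and 37−k give the same square):
1²=1, 2²=4, 3²=9, 4²=16, 5²=25, 6²=36, 7²≡12, 8²≡27, 9²≡7, 10²≡26, 11²≡10, 12²≡33, 13²≡21, 14²≡11, 15²≡3, 16²≡34, 17²≡30, 18²≡28 (mod 37).
The residues are {1, 3, 4, 7, 9, 10, 11, 12, 16, 21, 25, 26, 27, 28, 30, 33, 34, 36}; the non-residues are the remaining 18 nonzero classes.

2 5 6 8 13 14 15 17 18 19 20 22 23 24 29 31 32 35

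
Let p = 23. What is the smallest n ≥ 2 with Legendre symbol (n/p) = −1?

5

(2/23) = +1, so 2 is a residue.
(3/23) = +1, so 3 is a residue.
(4/23) = +1, so 4 is a residue.
(5/23) = −1, so 5 is the smallest positive non-residue mod 23.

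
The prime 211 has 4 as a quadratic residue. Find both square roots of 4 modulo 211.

2, 209

Since 211 ≡ 3 (mod 4), a square root of 4 is 4^((211+1)/4) = 4^53 mod 211.
Repeated squaring: 4^2≡16, 4^4≡45, 4^8≡126, 4^16≡51, 4^32≡69 (mod 211).
4^53 = 4^(32+16+4+1) ≡ 209 (mod 211).
Check: 209² = 43681 ≡ 4 (mod 211). The two roots are 2 and 209.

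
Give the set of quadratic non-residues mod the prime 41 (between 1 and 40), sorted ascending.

Square k = 1,…,20 (k and 41−k give the same square):
1²=1, 2²=4, 3²=9, 4²=16, 5²=25, 6²=36, 7²≡8, 8²≡23, 9²≡40, 10²≡18, 11²≡39, 12²≡21, 13²≡5, 14²≡32, 15²≡20, 16²≡10, 17²≡2, 18²≡37, 19²≡33, 20²≡31 (mod 41).
The residues are {1, 2, 4, 5, 8, 9, 10, 16, 18, 20, 21, 23, 25, 31, 32, 33, 36, 37, 39, 40}; the non-residues are the remaining 20 nonzero classes.

3,6,7,11,12,13,14,15,17,19,22,24,26,27,28,29,30,34,35,38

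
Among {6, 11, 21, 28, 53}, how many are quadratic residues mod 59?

(6/59) = -1 → non-residue.
(11/59) = -1 → non-residue.
(21/59) = +1 → QR.
(28/59) = +1 → QR.
(53/59) = +1 → QR.
Total quadratic residues among the 5: 3.

3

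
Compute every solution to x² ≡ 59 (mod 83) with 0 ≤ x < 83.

Since 83 ≡ 3 (mod 4), a square root of 59 is 59^((83+1)/4) = 59^21 mod 83.
Repeated squaring: 59^2≡78, 59^4≡25, 59^8≡44, 59^16≡27 (mod 83).
59^21 = 59^(16+4+1) ≡ 68 (mod 83).
Check: 68² = 4624 ≡ 59 (mod 83). The two roots are 15 and 68.

15, 68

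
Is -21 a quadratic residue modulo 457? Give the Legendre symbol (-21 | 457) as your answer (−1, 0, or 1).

First reduce: -21 ≡ 436 (mod 457).
Pull out 2^2: since 457 ≡ 1 (mod 8), (2/457) = +1, so (2/457)^2 = +1.
Reciprocity: 109 ≡ 1 and 457 ≡ 1 (mod 4), so (109/457) = +(457/109).
Reduce top mod 109: now compute (21/109).
Reciprocity: 21 ≡ 1 and 109 ≡ 1 (mod 4), so (21/109) = +(109/21).
Reduce top mod 21: now compute (4/21).
Pull out 2^2: since 21 ≡ 5 (mod 8), (2/21) = -1, so (2/21)^2 = +1.
Reached (1/21) = 1. Collecting the sign flips along the way, the symbol is +1.

1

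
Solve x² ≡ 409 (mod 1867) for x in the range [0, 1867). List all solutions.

Since 1867 ≡ 3 (mod 4), a square root of 409 is 409^((1867+1)/4) = 409^467 mod 1867.
Repeated squaring: 409^2≡1118, 409^4≡901, 409^8≡1523, 409^16≡715, 409^32≡1534, 409^64≡736, 409^128≡266, 409^256≡1677 (mod 1867).
409^467 = 409^(256+128+64+16+2+1) ≡ 387 (mod 1867).
Check: 387² = 149769 ≡ 409 (mod 1867). The two roots are 387 and 1480.

387, 1480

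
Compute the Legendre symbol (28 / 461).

-1

Pull out 2^2: since 461 ≡ 5 (mod 8), (2/461) = -1, so (2/461)^2 = +1.
Reciprocity: 7 ≡ 3 and 461 ≡ 1 (mod 4), so (7/461) = +(461/7).
Reduce top mod 7: now compute (6/7).
Pull out 2: since 7 ≡ 7 (mod 8), (2/7) = +1.
Reciprocity: 3 ≡ 3 and 7 ≡ 3 (mod 4), so (3/7) = −(7/3).
Reduce top mod 3: now compute (1/3).
Reached (1/3) = 1. Collecting the sign flips along the way, the symbol is -1.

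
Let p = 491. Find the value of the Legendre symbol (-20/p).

-1

Euler's criterion: (-20/491) ≡ 471^245 (mod 491).
471^2 ≡ 400 (mod 491)
471^4 ≡ 425 (mod 491)
471^8 ≡ 428 (mod 491)
471^16 ≡ 41 (mod 491)
471^32 ≡ 208 (mod 491)
471^64 ≡ 56 (mod 491)
471^128 ≡ 190 (mod 491)
471^245 = 471^(128+64+32+16+4+1) ≡ 490 (mod 491).
Result is 490 ≡ −1, so (-20/491) = −1.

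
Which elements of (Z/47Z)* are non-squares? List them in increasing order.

Square k = 1,…,23 (k and 47−k give the same square):
1²=1, 2²=4, 3²=9, 4²=16, 5²=25, 6²=36, 7²≡2, 8²≡17, 9²≡34, 10²≡6, 11²≡27, 12²≡3, 13²≡28, 14²≡8, 15²≡37, 16²≡21, 17²≡7, 18²≡42, 19²≡32, 20²≡24, 21²≡18, 22²≡14, 23²≡12 (mod 47).
The residues are {1, 2, 3, 4, 6, 7, 8, 9, 12, 14, 16, 17, 18, 21, 24, 25, 27, 28, 32, 34, 36, 37, 42}; the non-residues are the remaining 23 nonzero classes.

5 10 11 13 15 19 20 22 23 26 29 30 31 33 35 38 39 40 41 43 44 45 46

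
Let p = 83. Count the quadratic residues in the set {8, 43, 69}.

1

(8/83) = -1 → non-residue.
(43/83) = -1 → non-residue.
(69/83) = +1 → QR.
Total quadratic residues among the 3: 1.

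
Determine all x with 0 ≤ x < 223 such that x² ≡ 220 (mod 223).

Since 223 ≡ 3 (mod 4), a square root of 220 is 220^((223+1)/4) = 220^56 mod 223.
Repeated squaring: 220^2≡9, 220^4≡81, 220^8≡94, 220^16≡139, 220^32≡143 (mod 223).
220^56 = 220^(32+16+8) ≡ 144 (mod 223).
Check: 144² = 20736 ≡ 220 (mod 223). The two roots are 79 and 144.

79, 144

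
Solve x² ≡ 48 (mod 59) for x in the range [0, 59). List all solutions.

15, 44

Since 59 ≡ 3 (mod 4), a square root of 48 is 48^((59+1)/4) = 48^15 mod 59.
Repeated squaring: 48^2≡3, 48^4≡9, 48^8≡22 (mod 59).
48^15 = 48^(8+4+2+1) ≡ 15 (mod 59).
Check: 15² = 225 ≡ 48 (mod 59). The two roots are 15 and 44.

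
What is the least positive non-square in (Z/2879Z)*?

7

(2/2879) = +1, so 2 is a residue.
(3/2879) = +1, so 3 is a residue.
(4/2879) = +1, so 4 is a residue.
(5/2879) = +1, so 5 is a residue.
(6/2879) = +1, so 6 is a residue.
(7/2879) = −1, so 7 is the smallest positive non-residue mod 2879.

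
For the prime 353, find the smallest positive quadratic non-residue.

3

(2/353) = +1, so 2 is a residue.
(3/353) = −1, so 3 is the smallest positive non-residue mod 353.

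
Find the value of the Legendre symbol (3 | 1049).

Euler's criterion: (3/1049) ≡ 3^524 (mod 1049).
3^2 ≡ 9 (mod 1049)
3^4 ≡ 81 (mod 1049)
3^8 ≡ 267 (mod 1049)
3^16 ≡ 1006 (mod 1049)
3^32 ≡ 800 (mod 1049)
3^64 ≡ 110 (mod 1049)
3^128 ≡ 561 (mod 1049)
3^256 ≡ 21 (mod 1049)
3^512 ≡ 441 (mod 1049)
3^524 = 3^(512+8+4) ≡ 1048 (mod 1049).
Result is 1048 ≡ −1, so (3/1049) = −1.

-1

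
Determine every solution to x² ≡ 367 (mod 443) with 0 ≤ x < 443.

Since 443 ≡ 3 (mod 4), a square root of 367 is 367^((443+1)/4) = 367^111 mod 443.
Repeated squaring: 367^2≡17, 367^4≡289, 367^8≡237, 367^16≡351, 367^32≡47, 367^64≡437 (mod 443).
367^111 = 367^(64+32+8+4+2+1) ≡ 55 (mod 443).
Check: 55² = 3025 ≡ 367 (mod 443). The two roots are 55 and 388.

55, 388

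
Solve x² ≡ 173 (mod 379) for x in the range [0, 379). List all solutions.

141, 238

Since 379 ≡ 3 (mod 4), a square root of 173 is 173^((379+1)/4) = 173^95 mod 379.
Repeated squaring: 173^2≡367, 173^4≡144, 173^8≡270, 173^16≡132, 173^32≡369, 173^64≡100 (mod 379).
173^95 = 173^(64+16+8+4+2+1) ≡ 141 (mod 379).
Check: 141² = 19881 ≡ 173 (mod 379). The two roots are 141 and 238.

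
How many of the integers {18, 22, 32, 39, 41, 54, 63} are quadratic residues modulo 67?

(18/67) = -1 → non-residue.
(22/67) = +1 → QR.
(32/67) = -1 → non-residue.
(39/67) = +1 → QR.
(41/67) = -1 → non-residue.
(54/67) = +1 → QR.
(63/67) = -1 → non-residue.
Total quadratic residues among the 7: 3.

3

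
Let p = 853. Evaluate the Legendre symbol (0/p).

0

Top reduces to 0: gcd > 1, so the symbol is 0.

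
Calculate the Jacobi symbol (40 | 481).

Pull out 2^3: since 481 ≡ 1 (mod 8), (2/481) = +1, so (2/481)^3 = +1.
Reciprocity: 5 ≡ 1 and 481 ≡ 1 (mod 4), so (5/481) = +(481/5).
Reduce top mod 5: now compute (1/5).
Reached (1/5) = 1. Collecting the sign flips along the way, the symbol is +1.

1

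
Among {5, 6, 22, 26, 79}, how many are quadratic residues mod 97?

3

(5/97) = -1 → non-residue.
(6/97) = +1 → QR.
(22/97) = +1 → QR.
(26/97) = -1 → non-residue.
(79/97) = +1 → QR.
Total quadratic residues among the 5: 3.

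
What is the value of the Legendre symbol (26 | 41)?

Pull out 2: since 41 ≡ 1 (mod 8), (2/41) = +1.
Reciprocity: 13 ≡ 1 and 41 ≡ 1 (mod 4), so (13/41) = +(41/13).
Reduce top mod 13: now compute (2/13).
Pull out 2: since 13 ≡ 5 (mod 8), (2/13) = -1.
Reached (1/13) = 1. Collecting the sign flips along the way, the symbol is -1.

-1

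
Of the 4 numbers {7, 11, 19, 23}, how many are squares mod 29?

(7/29) = +1 → QR.
(11/29) = -1 → non-residue.
(19/29) = -1 → non-residue.
(23/29) = +1 → QR.
Total quadratic residues among the 4: 2.

2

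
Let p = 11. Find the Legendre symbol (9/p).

Reciprocity: 9 ≡ 1 and 11 ≡ 3 (mod 4), so (9/11) = +(11/9).
Reduce top mod 9: now compute (2/9).
Pull out 2: since 9 ≡ 1 (mod 8), (2/9) = +1.
Reached (1/9) = 1. Collecting the sign flips along the way, the symbol is +1.

1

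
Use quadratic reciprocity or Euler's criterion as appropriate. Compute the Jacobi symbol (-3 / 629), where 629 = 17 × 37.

First reduce: -3 ≡ 626 (mod 629).
Pull out 2: since 629 ≡ 5 (mod 8), (2/629) = -1.
Reciprocity: 313 ≡ 1 and 629 ≡ 1 (mod 4), so (313/629) = +(629/313).
Reduce top mod 313: now compute (3/313).
Reciprocity: 3 ≡ 3 and 313 ≡ 1 (mod 4), so (3/313) = +(313/3).
Reduce top mod 3: now compute (1/3).
Reached (1/3) = 1. Collecting the sign flips along the way, the symbol is -1.

-1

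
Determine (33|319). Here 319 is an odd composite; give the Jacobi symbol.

0

Reciprocity: 33 ≡ 1 and 319 ≡ 3 (mod 4), so (33/319) = +(319/33).
Reduce top mod 33: now compute (22/33).
Pull out 2: since 33 ≡ 1 (mod 8), (2/33) = +1.
Reciprocity: 11 ≡ 3 and 33 ≡ 1 (mod 4), so (11/33) = +(33/11).
Reduce top mod 11: now compute (0/11).
Top reduces to 0: gcd > 1, so the symbol is 0.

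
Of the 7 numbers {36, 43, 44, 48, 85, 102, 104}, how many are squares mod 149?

4

(36/149) = +1 → QR.
(43/149) = -1 → non-residue.
(44/149) = -1 → non-residue.
(48/149) = -1 → non-residue.
(85/149) = +1 → QR.
(102/149) = +1 → QR.
(104/149) = +1 → QR.
Total quadratic residues among the 7: 4.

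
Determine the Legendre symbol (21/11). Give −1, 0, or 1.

Euler's criterion: (21/11) ≡ 10^5 (mod 11).
10^2 ≡ 1 (mod 11)
10^4 ≡ 1 (mod 11)
10^5 = 10^(4+1) ≡ 10 (mod 11).
Result is 10 ≡ −1, so (21/11) = −1.

-1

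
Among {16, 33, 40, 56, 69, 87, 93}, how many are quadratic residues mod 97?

(16/97) = +1 → QR.
(33/97) = +1 → QR.
(40/97) = -1 → non-residue.
(56/97) = -1 → non-residue.
(69/97) = -1 → non-residue.
(87/97) = -1 → non-residue.
(93/97) = +1 → QR.
Total quadratic residues among the 7: 3.

3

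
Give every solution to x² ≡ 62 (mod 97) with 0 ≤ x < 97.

97 ≡ 1 (mod 4), so we find a root by search.
Trying successive values, 16² = 256 ≡ 62 (mod 97). The other root is 97 − 16 = 81.

16, 81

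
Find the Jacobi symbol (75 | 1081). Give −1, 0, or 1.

Reciprocity: 75 ≡ 3 and 1081 ≡ 1 (mod 4), so (75/1081) = +(1081/75).
Reduce top mod 75: now compute (31/75).
Reciprocity: 31 ≡ 3 and 75 ≡ 3 (mod 4), so (31/75) = −(75/31).
Reduce top mod 31: now compute (13/31).
Reciprocity: 13 ≡ 1 and 31 ≡ 3 (mod 4), so (13/31) = +(31/13).
Reduce top mod 13: now compute (5/13).
Reciprocity: 5 ≡ 1 and 13 ≡ 1 (mod 4), so (5/13) = +(13/5).
Reduce top mod 5: now compute (3/5).
Reciprocity: 3 ≡ 3 and 5 ≡ 1 (mod 4), so (3/5) = +(5/3).
Reduce top mod 3: now compute (2/3).
Pull out 2: since 3 ≡ 3 (mod 8), (2/3) = -1.
Reached (1/3) = 1. Collecting the sign flips along the way, the symbol is +1.

1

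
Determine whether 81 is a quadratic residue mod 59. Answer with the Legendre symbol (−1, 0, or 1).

1

First reduce: 81 ≡ 22 (mod 59).
Pull out 2: since 59 ≡ 3 (mod 8), (2/59) = -1.
Reciprocity: 11 ≡ 3 and 59 ≡ 3 (mod 4), so (11/59) = −(59/11).
Reduce top mod 11: now compute (4/11).
Pull out 2^2: since 11 ≡ 3 (mod 8), (2/11) = -1, so (2/11)^2 = +1.
Reached (1/11) = 1. Collecting the sign flips along the way, the symbol is +1.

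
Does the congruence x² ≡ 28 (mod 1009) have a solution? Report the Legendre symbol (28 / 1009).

Pull out 2^2: since 1009 ≡ 1 (mod 8), (2/1009) = +1, so (2/1009)^2 = +1.
Reciprocity: 7 ≡ 3 and 1009 ≡ 1 (mod 4), so (7/1009) = +(1009/7).
Reduce top mod 7: now compute (1/7).
Reached (1/7) = 1. Collecting the sign flips along the way, the symbol is +1.

1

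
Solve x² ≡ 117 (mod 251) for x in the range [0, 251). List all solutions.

86, 165

Since 251 ≡ 3 (mod 4), a square root of 117 is 117^((251+1)/4) = 117^63 mod 251.
Repeated squaring: 117^2≡135, 117^4≡153, 117^8≡66, 117^16≡89, 117^32≡140 (mod 251).
117^63 = 117^(32+16+8+4+2+1) ≡ 86 (mod 251).
Check: 86² = 7396 ≡ 117 (mod 251). The two roots are 86 and 165.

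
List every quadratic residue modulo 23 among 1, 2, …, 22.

Square k = 1,…,11 (k and 23−k give the same square):
1²=1, 2²=4, 3²=9, 4²=16, 5²≡2, 6²≡13, 7²≡3, 8²≡18, 9²≡12, 10²≡8, 11²≡6 (mod 23).
So the quadratic residues mod 23 are {1, 2, 3, 4, 6, 8, 9, 12, 13, 16, 18}.

1,2,3,4,6,8,9,12,13,16,18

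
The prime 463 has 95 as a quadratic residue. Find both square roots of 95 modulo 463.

133, 330

Since 463 ≡ 3 (mod 4), a square root of 95 is 95^((463+1)/4) = 95^116 mod 463.
Repeated squaring: 95^2≡228, 95^4≡128, 95^8≡179, 95^16≡94, 95^32≡39, 95^64≡132 (mod 463).
95^116 = 95^(64+32+16+4) ≡ 133 (mod 463).
Check: 133² = 17689 ≡ 95 (mod 463). The two roots are 133 and 330.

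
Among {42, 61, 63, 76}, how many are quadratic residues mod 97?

1

(42/97) = -1 → non-residue.
(61/97) = +1 → QR.
(63/97) = -1 → non-residue.
(76/97) = -1 → non-residue.
Total quadratic residues among the 4: 1.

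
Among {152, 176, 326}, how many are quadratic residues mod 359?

(152/359) = -1 → non-residue.
(176/359) = +1 → QR.
(326/359) = -1 → non-residue.
Total quadratic residues among the 3: 1.

1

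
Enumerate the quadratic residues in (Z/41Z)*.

Square k = 1,…,20 (k and 41−k give the same square):
1²=1, 2²=4, 3²=9, 4²=16, 5²=25, 6²=36, 7²≡8, 8²≡23, 9²≡40, 10²≡18, 11²≡39, 12²≡21, 13²≡5, 14²≡32, 15²≡20, 16²≡10, 17²≡2, 18²≡37, 19²≡33, 20²≡31 (mod 41).
So the quadratic residues mod 41 are {1, 2, 4, 5, 8, 9, 10, 16, 18, 20, 21, 23, 25, 31, 32, 33, 36, 37, 39, 40}.

1,2,4,5,8,9,10,16,18,20,21,23,25,31,32,33,36,37,39,40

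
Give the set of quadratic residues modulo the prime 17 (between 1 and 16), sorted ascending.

1,2,4,8,9,13,15,16

Square k = 1,…,8 (k and 17−k give the same square):
1²=1, 2²=4, 3²=9, 4²=16, 5²≡8, 6²≡2, 7²≡15, 8²≡13 (mod 17).
So the quadratic residues mod 17 are {1, 2, 4, 8, 9, 13, 15, 16}.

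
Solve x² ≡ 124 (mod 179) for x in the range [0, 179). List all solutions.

Since 179 ≡ 3 (mod 4), a square root of 124 is 124^((179+1)/4) = 124^45 mod 179.
Repeated squaring: 124^2≡161, 124^4≡145, 124^8≡82, 124^16≡101, 124^32≡177 (mod 179).
124^45 = 124^(32+8+4+1) ≡ 126 (mod 179).
Check: 126² = 15876 ≡ 124 (mod 179). The two roots are 53 and 126.

53, 126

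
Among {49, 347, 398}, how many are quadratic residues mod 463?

1

(49/463) = +1 → QR.
(347/463) = -1 → non-residue.
(398/463) = -1 → non-residue.
Total quadratic residues among the 3: 1.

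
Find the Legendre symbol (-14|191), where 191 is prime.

Euler's criterion: (-14/191) ≡ 177^95 (mod 191).
177^2 ≡ 5 (mod 191)
177^4 ≡ 25 (mod 191)
177^8 ≡ 52 (mod 191)
177^16 ≡ 30 (mod 191)
177^32 ≡ 136 (mod 191)
177^64 ≡ 160 (mod 191)
177^95 = 177^(64+16+8+4+2+1) ≡ 1 (mod 191).
Result is 1, so (-14/191) = 1.

1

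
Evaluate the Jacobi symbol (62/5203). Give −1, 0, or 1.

Pull out 2: since 5203 ≡ 3 (mod 8), (2/5203) = -1.
Reciprocity: 31 ≡ 3 and 5203 ≡ 3 (mod 4), so (31/5203) = −(5203/31).
Reduce top mod 31: now compute (26/31).
Pull out 2: since 31 ≡ 7 (mod 8), (2/31) = +1.
Reciprocity: 13 ≡ 1 and 31 ≡ 3 (mod 4), so (13/31) = +(31/13).
Reduce top mod 13: now compute (5/13).
Reciprocity: 5 ≡ 1 and 13 ≡ 1 (mod 4), so (5/13) = +(13/5).
Reduce top mod 5: now compute (3/5).
Reciprocity: 3 ≡ 3 and 5 ≡ 1 (mod 4), so (3/5) = +(5/3).
Reduce top mod 3: now compute (2/3).
Pull out 2: since 3 ≡ 3 (mod 8), (2/3) = -1.
Reached (1/3) = 1. Collecting the sign flips along the way, the symbol is -1.

-1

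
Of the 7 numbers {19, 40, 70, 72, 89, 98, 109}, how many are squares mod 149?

(19/149) = +1 → QR.
(40/149) = -1 → non-residue.
(70/149) = -1 → non-residue.
(72/149) = -1 → non-residue.
(89/149) = -1 → non-residue.
(98/149) = -1 → non-residue.
(109/149) = -1 → non-residue.
Total quadratic residues among the 7: 1.

1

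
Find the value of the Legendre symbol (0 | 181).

0

Top reduces to 0: gcd > 1, so the symbol is 0.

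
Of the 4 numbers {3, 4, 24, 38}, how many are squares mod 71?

(3/71) = +1 → QR.
(4/71) = +1 → QR.
(24/71) = +1 → QR.
(38/71) = +1 → QR.
Total quadratic residues among the 4: 4.

4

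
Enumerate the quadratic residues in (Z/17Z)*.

Square k = 1,…,8 (k and 17−k give the same square):
1²=1, 2²=4, 3²=9, 4²=16, 5²≡8, 6²≡2, 7²≡15, 8²≡13 (mod 17).
So the quadratic residues mod 17 are {1, 2, 4, 8, 9, 13, 15, 16}.

1, 2, 4, 8, 9, 13, 15, 16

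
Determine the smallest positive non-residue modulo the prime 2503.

3

(2/2503) = +1, so 2 is a residue.
(3/2503) = −1, so 3 is the smallest positive non-residue mod 2503.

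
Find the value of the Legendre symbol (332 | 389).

Euler's criterion: (332/389) ≡ 332^194 (mod 389).
332^2 ≡ 137 (mod 389)
332^4 ≡ 97 (mod 389)
332^8 ≡ 73 (mod 389)
332^16 ≡ 272 (mod 389)
332^32 ≡ 74 (mod 389)
332^64 ≡ 30 (mod 389)
332^128 ≡ 122 (mod 389)
332^194 = 332^(128+64+2) ≡ 388 (mod 389).
Result is 388 ≡ −1, so (332/389) = −1.

-1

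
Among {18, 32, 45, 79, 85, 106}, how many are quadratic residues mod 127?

3

(18/127) = +1 → QR.
(32/127) = +1 → QR.
(45/127) = -1 → non-residue.
(79/127) = +1 → QR.
(85/127) = -1 → non-residue.
(106/127) = -1 → non-residue.
Total quadratic residues among the 6: 3.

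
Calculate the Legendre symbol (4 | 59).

1

Pull out 2^2: since 59 ≡ 3 (mod 8), (2/59) = -1, so (2/59)^2 = +1.
Reached (1/59) = 1. Collecting the sign flips along the way, the symbol is +1.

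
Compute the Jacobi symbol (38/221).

1

Pull out 2: since 221 ≡ 5 (mod 8), (2/221) = -1.
Reciprocity: 19 ≡ 3 and 221 ≡ 1 (mod 4), so (19/221) = +(221/19).
Reduce top mod 19: now compute (12/19).
Pull out 2^2: since 19 ≡ 3 (mod 8), (2/19) = -1, so (2/19)^2 = +1.
Reciprocity: 3 ≡ 3 and 19 ≡ 3 (mod 4), so (3/19) = −(19/3).
Reduce top mod 3: now compute (1/3).
Reached (1/3) = 1. Collecting the sign flips along the way, the symbol is +1.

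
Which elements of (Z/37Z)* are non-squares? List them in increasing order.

Square k = 1,…,18 (k and 37−k give the same square):
1²=1, 2²=4, 3²=9, 4²=16, 5²=25, 6²=36, 7²≡12, 8²≡27, 9²≡7, 10²≡26, 11²≡10, 12²≡33, 13²≡21, 14²≡11, 15²≡3, 16²≡34, 17²≡30, 18²≡28 (mod 37).
The residues are {1, 3, 4, 7, 9, 10, 11, 12, 16, 21, 25, 26, 27, 28, 30, 33, 34, 36}; the non-residues are the remaining 18 nonzero classes.

2, 5, 6, 8, 13, 14, 15, 17, 18, 19, 20, 22, 23, 24, 29, 31, 32, 35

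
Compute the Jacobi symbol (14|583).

-1

Pull out 2: since 583 ≡ 7 (mod 8), (2/583) = +1.
Reciprocity: 7 ≡ 3 and 583 ≡ 3 (mod 4), so (7/583) = −(583/7).
Reduce top mod 7: now compute (2/7).
Pull out 2: since 7 ≡ 7 (mod 8), (2/7) = +1.
Reached (1/7) = 1. Collecting the sign flips along the way, the symbol is -1.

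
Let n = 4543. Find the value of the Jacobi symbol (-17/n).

First reduce: -17 ≡ 4526 (mod 4543).
Pull out 2: since 4543 ≡ 7 (mod 8), (2/4543) = +1.
Reciprocity: 2263 ≡ 3 and 4543 ≡ 3 (mod 4), so (2263/4543) = −(4543/2263).
Reduce top mod 2263: now compute (17/2263).
Reciprocity: 17 ≡ 1 and 2263 ≡ 3 (mod 4), so (17/2263) = +(2263/17).
Reduce top mod 17: now compute (2/17).
Pull out 2: since 17 ≡ 1 (mod 8), (2/17) = +1.
Reached (1/17) = 1. Collecting the sign flips along the way, the symbol is -1.

-1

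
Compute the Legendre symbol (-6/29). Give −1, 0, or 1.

Euler's criterion: (-6/29) ≡ 23^14 (mod 29).
23^2 ≡ 7 (mod 29)
23^4 ≡ 20 (mod 29)
23^8 ≡ 23 (mod 29)
23^14 = 23^(8+4+2) ≡ 1 (mod 29).
Result is 1, so (-6/29) = 1.

1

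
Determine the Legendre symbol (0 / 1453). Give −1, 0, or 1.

Top reduces to 0: gcd > 1, so the symbol is 0.

0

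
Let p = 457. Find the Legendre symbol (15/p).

-1

Euler's criterion: (15/457) ≡ 15^228 (mod 457).
15^2 ≡ 225 (mod 457)
15^4 ≡ 355 (mod 457)
15^8 ≡ 350 (mod 457)
15^16 ≡ 24 (mod 457)
15^32 ≡ 119 (mod 457)
15^64 ≡ 451 (mod 457)
15^128 ≡ 36 (mod 457)
15^228 = 15^(128+64+32+4) ≡ 456 (mod 457).
Result is 456 ≡ −1, so (15/457) = −1.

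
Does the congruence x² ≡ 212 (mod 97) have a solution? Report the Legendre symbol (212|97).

1

Euler's criterion: (212/97) ≡ 18^48 (mod 97).
18^2 ≡ 33 (mod 97)
18^4 ≡ 22 (mod 97)
18^8 ≡ 96 (mod 97)
18^16 ≡ 1 (mod 97)
18^32 ≡ 1 (mod 97)
18^48 = 18^(32+16) ≡ 1 (mod 97).
Result is 1, so (212/97) = 1.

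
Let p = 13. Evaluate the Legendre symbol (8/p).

-1

Pull out 2^3: since 13 ≡ 5 (mod 8), (2/13) = -1, so (2/13)^3 = -1.
Reached (1/13) = 1. Collecting the sign flips along the way, the symbol is -1.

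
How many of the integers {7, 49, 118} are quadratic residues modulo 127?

1

(7/127) = -1 → non-residue.
(49/127) = +1 → QR.
(118/127) = -1 → non-residue.
Total quadratic residues among the 3: 1.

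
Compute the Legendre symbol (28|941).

Pull out 2^2: since 941 ≡ 5 (mod 8), (2/941) = -1, so (2/941)^2 = +1.
Reciprocity: 7 ≡ 3 and 941 ≡ 1 (mod 4), so (7/941) = +(941/7).
Reduce top mod 7: now compute (3/7).
Reciprocity: 3 ≡ 3 and 7 ≡ 3 (mod 4), so (3/7) = −(7/3).
Reduce top mod 3: now compute (1/3).
Reached (1/3) = 1. Collecting the sign flips along the way, the symbol is -1.

-1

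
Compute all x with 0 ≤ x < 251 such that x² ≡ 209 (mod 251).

65, 186

Since 251 ≡ 3 (mod 4), a square root of 209 is 209^((251+1)/4) = 209^63 mod 251.
Repeated squaring: 209^2≡7, 209^4≡49, 209^8≡142, 209^16≡84, 209^32≡28 (mod 251).
209^63 = 209^(32+16+8+4+2+1) ≡ 65 (mod 251).
Check: 65² = 4225 ≡ 209 (mod 251). The two roots are 65 and 186.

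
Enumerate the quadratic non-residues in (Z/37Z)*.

2,5,6,8,13,14,15,17,18,19,20,22,23,24,29,31,32,35

Square k = 1,…,18 (k and 37−k give the same square):
1²=1, 2²=4, 3²=9, 4²=16, 5²=25, 6²=36, 7²≡12, 8²≡27, 9²≡7, 10²≡26, 11²≡10, 12²≡33, 13²≡21, 14²≡11, 15²≡3, 16²≡34, 17²≡30, 18²≡28 (mod 37).
The residues are {1, 3, 4, 7, 9, 10, 11, 12, 16, 21, 25, 26, 27, 28, 30, 33, 34, 36}; the non-residues are the remaining 18 nonzero classes.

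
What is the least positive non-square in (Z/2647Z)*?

3

(2/2647) = +1, so 2 is a residue.
(3/2647) = −1, so 3 is the smallest positive non-residue mod 2647.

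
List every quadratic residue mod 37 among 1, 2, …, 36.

Square k = 1,…,18 (k and 37−k give the same square):
1²=1, 2²=4, 3²=9, 4²=16, 5²=25, 6²=36, 7²≡12, 8²≡27, 9²≡7, 10²≡26, 11²≡10, 12²≡33, 13²≡21, 14²≡11, 15²≡3, 16²≡34, 17²≡30, 18²≡28 (mod 37).
So the quadratic residues mod 37 are {1, 3, 4, 7, 9, 10, 11, 12, 16, 21, 25, 26, 27, 28, 30, 33, 34, 36}.

1,3,4,7,9,10,11,12,16,21,25,26,27,28,30,33,34,36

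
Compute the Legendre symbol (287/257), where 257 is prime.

Euler's criterion: (287/257) ≡ 30^128 (mod 257).
30^2 ≡ 129 (mod 257)
30^4 ≡ 193 (mod 257)
30^8 ≡ 241 (mod 257)
30^16 ≡ 256 (mod 257)
30^32 ≡ 1 (mod 257)
30^64 ≡ 1 (mod 257)
30^128 ≡ 1 (mod 257)
30^128 = 30^(128) ≡ 1 (mod 257).
Result is 1, so (287/257) = 1.

1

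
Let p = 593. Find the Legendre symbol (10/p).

-1

Pull out 2: since 593 ≡ 1 (mod 8), (2/593) = +1.
Reciprocity: 5 ≡ 1 and 593 ≡ 1 (mod 4), so (5/593) = +(593/5).
Reduce top mod 5: now compute (3/5).
Reciprocity: 3 ≡ 3 and 5 ≡ 1 (mod 4), so (3/5) = +(5/3).
Reduce top mod 3: now compute (2/3).
Pull out 2: since 3 ≡ 3 (mod 8), (2/3) = -1.
Reached (1/3) = 1. Collecting the sign flips along the way, the symbol is -1.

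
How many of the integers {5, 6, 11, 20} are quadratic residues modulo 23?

1

(5/23) = -1 → non-residue.
(6/23) = +1 → QR.
(11/23) = -1 → non-residue.
(20/23) = -1 → non-residue.
Total quadratic residues among the 4: 1.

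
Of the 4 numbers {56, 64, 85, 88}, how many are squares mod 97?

3

(56/97) = -1 → non-residue.
(64/97) = +1 → QR.
(85/97) = +1 → QR.
(88/97) = +1 → QR.
Total quadratic residues among the 4: 3.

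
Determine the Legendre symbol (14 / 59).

Euler's criterion: (14/59) ≡ 14^29 (mod 59).
14^2 ≡ 19 (mod 59)
14^4 ≡ 7 (mod 59)
14^8 ≡ 49 (mod 59)
14^16 ≡ 41 (mod 59)
14^29 = 14^(16+8+4+1) ≡ 58 (mod 59).
Result is 58 ≡ −1, so (14/59) = −1.

-1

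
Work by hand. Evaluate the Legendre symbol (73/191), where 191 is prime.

Reciprocity: 73 ≡ 1 and 191 ≡ 3 (mod 4), so (73/191) = +(191/73).
Reduce top mod 73: now compute (45/73).
Reciprocity: 45 ≡ 1 and 73 ≡ 1 (mod 4), so (45/73) = +(73/45).
Reduce top mod 45: now compute (28/45).
Pull out 2^2: since 45 ≡ 5 (mod 8), (2/45) = -1, so (2/45)^2 = +1.
Reciprocity: 7 ≡ 3 and 45 ≡ 1 (mod 4), so (7/45) = +(45/7).
Reduce top mod 7: now compute (3/7).
Reciprocity: 3 ≡ 3 and 7 ≡ 3 (mod 4), so (3/7) = −(7/3).
Reduce top mod 3: now compute (1/3).
Reached (1/3) = 1. Collecting the sign flips along the way, the symbol is -1.

-1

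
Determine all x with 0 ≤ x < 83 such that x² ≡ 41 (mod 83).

Since 83 ≡ 3 (mod 4), a square root of 41 is 41^((83+1)/4) = 41^21 mod 83.
Repeated squaring: 41^2≡21, 41^4≡26, 41^8≡12, 41^16≡61 (mod 83).
41^21 = 41^(16+4+1) ≡ 37 (mod 83).
Check: 37² = 1369 ≡ 41 (mod 83). The two roots are 37 and 46.

37, 46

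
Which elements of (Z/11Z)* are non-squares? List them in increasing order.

2, 6, 7, 8, 10

Square k = 1,…,5 (k and 11−k give the same square):
1²=1, 2²=4, 3²=9, 4²≡5, 5²≡3 (mod 11).
The residues are {1, 3, 4, 5, 9}; the non-residues are the remaining 5 nonzero classes.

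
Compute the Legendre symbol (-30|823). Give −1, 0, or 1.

Euler's criterion: (-30/823) ≡ 793^411 (mod 823).
793^2 ≡ 77 (mod 823)
793^4 ≡ 168 (mod 823)
793^8 ≡ 242 (mod 823)
793^16 ≡ 131 (mod 823)
793^32 ≡ 701 (mod 823)
793^64 ≡ 70 (mod 823)
793^128 ≡ 785 (mod 823)
793^256 ≡ 621 (mod 823)
793^411 = 793^(256+128+16+8+2+1) ≡ 822 (mod 823).
Result is 822 ≡ −1, so (-30/823) = −1.

-1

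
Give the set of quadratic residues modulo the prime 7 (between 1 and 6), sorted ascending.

1 2 4

Square k = 1,…,3 (k and 7−k give the same square):
1²=1, 2²=4, 3²≡2 (mod 7).
So the quadratic residues mod 7 are {1, 2, 4}.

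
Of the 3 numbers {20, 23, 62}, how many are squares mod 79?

3

(20/79) = +1 → QR.
(23/79) = +1 → QR.
(62/79) = +1 → QR.
Total quadratic residues among the 3: 3.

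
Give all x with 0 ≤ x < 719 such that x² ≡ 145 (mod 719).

263, 456

Since 719 ≡ 3 (mod 4), a square root of 145 is 145^((719+1)/4) = 145^180 mod 719.
Repeated squaring: 145^2≡174, 145^4≡78, 145^8≡332, 145^16≡217, 145^32≡354, 145^64≡210, 145^128≡241 (mod 719).
145^180 = 145^(128+32+16+4) ≡ 263 (mod 719).
Check: 263² = 69169 ≡ 145 (mod 719). The two roots are 263 and 456.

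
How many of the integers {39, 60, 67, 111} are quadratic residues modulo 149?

2

(39/149) = +1 → QR.
(60/149) = -1 → non-residue.
(67/149) = +1 → QR.
(111/149) = -1 → non-residue.
Total quadratic residues among the 4: 2.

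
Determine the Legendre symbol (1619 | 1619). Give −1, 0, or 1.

0

First reduce: 1619 ≡ 0 (mod 1619).
Top reduces to 0: gcd > 1, so the symbol is 0.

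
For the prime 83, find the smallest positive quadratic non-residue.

2

(2/83) = −1, so 2 is the smallest positive non-residue mod 83.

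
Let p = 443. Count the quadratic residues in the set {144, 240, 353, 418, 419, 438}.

(144/443) = +1 → QR.
(240/443) = -1 → non-residue.
(353/443) = -1 → non-residue.
(418/443) = -1 → non-residue.
(419/443) = +1 → QR.
(438/443) = +1 → QR.
Total quadratic residues among the 6: 3.

3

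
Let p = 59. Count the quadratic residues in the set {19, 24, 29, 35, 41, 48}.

(19/59) = +1 → QR.
(24/59) = -1 → non-residue.
(29/59) = +1 → QR.
(35/59) = +1 → QR.
(41/59) = +1 → QR.
(48/59) = +1 → QR.
Total quadratic residues among the 6: 5.

5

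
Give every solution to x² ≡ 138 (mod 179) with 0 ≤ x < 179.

Since 179 ≡ 3 (mod 4), a square root of 138 is 138^((179+1)/4) = 138^45 mod 179.
Repeated squaring: 138^2≡70, 138^4≡67, 138^8≡14, 138^16≡17, 138^32≡110 (mod 179).
138^45 = 138^(32+8+4+1) ≡ 106 (mod 179).
Check: 106² = 11236 ≡ 138 (mod 179). The two roots are 73 and 106.

73, 106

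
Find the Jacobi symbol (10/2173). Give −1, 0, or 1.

Pull out 2: since 2173 ≡ 5 (mod 8), (2/2173) = -1.
Reciprocity: 5 ≡ 1 and 2173 ≡ 1 (mod 4), so (5/2173) = +(2173/5).
Reduce top mod 5: now compute (3/5).
Reciprocity: 3 ≡ 3 and 5 ≡ 1 (mod 4), so (3/5) = +(5/3).
Reduce top mod 3: now compute (2/3).
Pull out 2: since 3 ≡ 3 (mod 8), (2/3) = -1.
Reached (1/3) = 1. Collecting the sign flips along the way, the symbol is +1.

1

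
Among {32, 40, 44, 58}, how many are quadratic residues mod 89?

3

(32/89) = +1 → QR.
(40/89) = +1 → QR.
(44/89) = +1 → QR.
(58/89) = -1 → non-residue.
Total quadratic residues among the 4: 3.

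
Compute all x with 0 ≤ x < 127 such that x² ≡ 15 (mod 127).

Since 127 ≡ 3 (mod 4), a square root of 15 is 15^((127+1)/4) = 15^32 mod 127.
Repeated squaring: 15^2≡98, 15^4≡79, 15^8≡18, 15^16≡70, 15^32≡74 (mod 127).
15^32 = 15^(32) ≡ 74 (mod 127).
Check: 74² = 5476 ≡ 15 (mod 127). The two roots are 53 and 74.

53, 74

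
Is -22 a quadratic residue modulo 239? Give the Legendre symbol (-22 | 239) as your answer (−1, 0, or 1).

-1

First reduce: -22 ≡ 217 (mod 239).
Reciprocity: 217 ≡ 1 and 239 ≡ 3 (mod 4), so (217/239) = +(239/217).
Reduce top mod 217: now compute (22/217).
Pull out 2: since 217 ≡ 1 (mod 8), (2/217) = +1.
Reciprocity: 11 ≡ 3 and 217 ≡ 1 (mod 4), so (11/217) = +(217/11).
Reduce top mod 11: now compute (8/11).
Pull out 2^3: since 11 ≡ 3 (mod 8), (2/11) = -1, so (2/11)^3 = -1.
Reached (1/11) = 1. Collecting the sign flips along the way, the symbol is -1.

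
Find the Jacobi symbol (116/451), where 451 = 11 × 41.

Pull out 2^2: since 451 ≡ 3 (mod 8), (2/451) = -1, so (2/451)^2 = +1.
Reciprocity: 29 ≡ 1 and 451 ≡ 3 (mod 4), so (29/451) = +(451/29).
Reduce top mod 29: now compute (16/29).
Pull out 2^4: since 29 ≡ 5 (mod 8), (2/29) = -1, so (2/29)^4 = +1.
Reached (1/29) = 1. Collecting the sign flips along the way, the symbol is +1.

1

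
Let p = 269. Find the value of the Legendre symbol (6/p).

1

Pull out 2: since 269 ≡ 5 (mod 8), (2/269) = -1.
Reciprocity: 3 ≡ 3 and 269 ≡ 1 (mod 4), so (3/269) = +(269/3).
Reduce top mod 3: now compute (2/3).
Pull out 2: since 3 ≡ 3 (mod 8), (2/3) = -1.
Reached (1/3) = 1. Collecting the sign flips along the way, the symbol is +1.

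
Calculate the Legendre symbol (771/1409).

-1

Reciprocity: 771 ≡ 3 and 1409 ≡ 1 (mod 4), so (771/1409) = +(1409/771).
Reduce top mod 771: now compute (638/771).
Pull out 2: since 771 ≡ 3 (mod 8), (2/771) = -1.
Reciprocity: 319 ≡ 3 and 771 ≡ 3 (mod 4), so (319/771) = −(771/319).
Reduce top mod 319: now compute (133/319).
Reciprocity: 133 ≡ 1 and 319 ≡ 3 (mod 4), so (133/319) = +(319/133).
Reduce top mod 133: now compute (53/133).
Reciprocity: 53 ≡ 1 and 133 ≡ 1 (mod 4), so (53/133) = +(133/53).
Reduce top mod 53: now compute (27/53).
Reciprocity: 27 ≡ 3 and 53 ≡ 1 (mod 4), so (27/53) = +(53/27).
Reduce top mod 27: now compute (26/27).
Pull out 2: since 27 ≡ 3 (mod 8), (2/27) = -1.
Reciprocity: 13 ≡ 1 and 27 ≡ 3 (mod 4), so (13/27) = +(27/13).
Reduce top mod 13: now compute (1/13).
Reached (1/13) = 1. Collecting the sign flips along the way, the symbol is -1.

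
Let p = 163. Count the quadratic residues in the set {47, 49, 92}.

2

(47/163) = +1 → QR.
(49/163) = +1 → QR.
(92/163) = -1 → non-residue.
Total quadratic residues among the 3: 2.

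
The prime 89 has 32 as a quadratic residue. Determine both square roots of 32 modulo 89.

11, 78

89 ≡ 1 (mod 4), so we find a root by search.
Trying successive values, 11² = 121 ≡ 32 (mod 89). The other root is 89 − 11 = 78.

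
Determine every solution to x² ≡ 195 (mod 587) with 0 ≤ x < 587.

37, 550

Since 587 ≡ 3 (mod 4), a square root of 195 is 195^((587+1)/4) = 195^147 mod 587.
Repeated squaring: 195^2≡457, 195^4≡464, 195^8≡454, 195^16≡79, 195^32≡371, 195^64≡283, 195^128≡257 (mod 587).
195^147 = 195^(128+16+2+1) ≡ 550 (mod 587).
Check: 550² = 302500 ≡ 195 (mod 587). The two roots are 37 and 550.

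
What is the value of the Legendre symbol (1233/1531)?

-1

Reciprocity: 1233 ≡ 1 and 1531 ≡ 3 (mod 4), so (1233/1531) = +(1531/1233).
Reduce top mod 1233: now compute (298/1233).
Pull out 2: since 1233 ≡ 1 (mod 8), (2/1233) = +1.
Reciprocity: 149 ≡ 1 and 1233 ≡ 1 (mod 4), so (149/1233) = +(1233/149).
Reduce top mod 149: now compute (41/149).
Reciprocity: 41 ≡ 1 and 149 ≡ 1 (mod 4), so (41/149) = +(149/41).
Reduce top mod 41: now compute (26/41).
Pull out 2: since 41 ≡ 1 (mod 8), (2/41) = +1.
Reciprocity: 13 ≡ 1 and 41 ≡ 1 (mod 4), so (13/41) = +(41/13).
Reduce top mod 13: now compute (2/13).
Pull out 2: since 13 ≡ 5 (mod 8), (2/13) = -1.
Reached (1/13) = 1. Collecting the sign flips along the way, the symbol is -1.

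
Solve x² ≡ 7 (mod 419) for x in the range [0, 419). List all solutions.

114, 305

Since 419 ≡ 3 (mod 4), a square root of 7 is 7^((419+1)/4) = 7^105 mod 419.
Repeated squaring: 7^2≡49, 7^4≡306, 7^8≡199, 7^16≡215, 7^32≡135, 7^64≡208 (mod 419).
7^105 = 7^(64+32+8+1) ≡ 114 (mod 419).
Check: 114² = 12996 ≡ 7 (mod 419). The two roots are 114 and 305.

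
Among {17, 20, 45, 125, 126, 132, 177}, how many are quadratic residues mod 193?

(17/193) = -1 → non-residue.
(20/193) = -1 → non-residue.
(45/193) = -1 → non-residue.
(125/193) = -1 → non-residue.
(126/193) = +1 → QR.
(132/193) = -1 → non-residue.
(177/193) = +1 → QR.
Total quadratic residues among the 7: 2.

2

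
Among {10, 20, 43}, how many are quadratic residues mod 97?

(10/97) = -1 → non-residue.
(20/97) = -1 → non-residue.
(43/97) = +1 → QR.
Total quadratic residues among the 3: 1.

1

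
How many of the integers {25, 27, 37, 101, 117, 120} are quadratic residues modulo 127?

(25/127) = +1 → QR.
(27/127) = -1 → non-residue.
(37/127) = +1 → QR.
(101/127) = -1 → non-residue.
(117/127) = +1 → QR.
(120/127) = +1 → QR.
Total quadratic residues among the 6: 4.

4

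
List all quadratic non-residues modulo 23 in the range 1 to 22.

5,7,10,11,14,15,17,19,20,21,22

Square k = 1,…,11 (k and 23−k give the same square):
1²=1, 2²=4, 3²=9, 4²=16, 5²≡2, 6²≡13, 7²≡3, 8²≡18, 9²≡12, 10²≡8, 11²≡6 (mod 23).
The residues are {1, 2, 3, 4, 6, 8, 9, 12, 13, 16, 18}; the non-residues are the remaining 11 nonzero classes.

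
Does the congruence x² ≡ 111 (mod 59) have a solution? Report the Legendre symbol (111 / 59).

Euler's criterion: (111/59) ≡ 52^29 (mod 59).
52^2 ≡ 49 (mod 59)
52^4 ≡ 41 (mod 59)
52^8 ≡ 29 (mod 59)
52^16 ≡ 15 (mod 59)
52^29 = 52^(16+8+4+1) ≡ 58 (mod 59).
Result is 58 ≡ −1, so (111/59) = −1.

-1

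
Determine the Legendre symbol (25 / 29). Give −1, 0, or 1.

Euler's criterion: (25/29) ≡ 25^14 (mod 29).
25^2 ≡ 16 (mod 29)
25^4 ≡ 24 (mod 29)
25^8 ≡ 25 (mod 29)
25^14 = 25^(8+4+2) ≡ 1 (mod 29).
Result is 1, so (25/29) = 1.

1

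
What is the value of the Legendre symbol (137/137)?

0

First reduce: 137 ≡ 0 (mod 137).
Top reduces to 0: gcd > 1, so the symbol is 0.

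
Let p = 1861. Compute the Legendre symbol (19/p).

Reciprocity: 19 ≡ 3 and 1861 ≡ 1 (mod 4), so (19/1861) = +(1861/19).
Reduce top mod 19: now compute (18/19).
Pull out 2: since 19 ≡ 3 (mod 8), (2/19) = -1.
Reciprocity: 9 ≡ 1 and 19 ≡ 3 (mod 4), so (9/19) = +(19/9).
Reduce top mod 9: now compute (1/9).
Reached (1/9) = 1. Collecting the sign flips along the way, the symbol is -1.

-1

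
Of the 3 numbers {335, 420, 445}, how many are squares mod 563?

(335/563) = -1 → non-residue.
(420/563) = -1 → non-residue.
(445/563) = +1 → QR.
Total quadratic residues among the 3: 1.

1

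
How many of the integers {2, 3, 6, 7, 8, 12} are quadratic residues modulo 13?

(2/13) = -1 → non-residue.
(3/13) = +1 → QR.
(6/13) = -1 → non-residue.
(7/13) = -1 → non-residue.
(8/13) = -1 → non-residue.
(12/13) = +1 → QR.
Total quadratic residues among the 6: 2.

2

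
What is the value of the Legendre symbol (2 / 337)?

1

Pull out 2: since 337 ≡ 1 (mod 8), (2/337) = +1.
Reached (1/337) = 1. Collecting the sign flips along the way, the symbol is +1.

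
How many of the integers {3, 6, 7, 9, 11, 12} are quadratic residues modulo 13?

(3/13) = +1 → QR.
(6/13) = -1 → non-residue.
(7/13) = -1 → non-residue.
(9/13) = +1 → QR.
(11/13) = -1 → non-residue.
(12/13) = +1 → QR.
Total quadratic residues among the 6: 3.

3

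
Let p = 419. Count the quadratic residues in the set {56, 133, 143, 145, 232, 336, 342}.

3

(56/419) = -1 → non-residue.
(133/419) = -1 → non-residue.
(143/419) = -1 → non-residue.
(145/419) = +1 → QR.
(232/419) = -1 → non-residue.
(336/419) = +1 → QR.
(342/419) = +1 → QR.
Total quadratic residues among the 7: 3.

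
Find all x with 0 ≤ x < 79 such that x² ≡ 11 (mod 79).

Since 79 ≡ 3 (mod 4), a square root of 11 is 11^((79+1)/4) = 11^20 mod 79.
Repeated squaring: 11^2≡42, 11^4≡26, 11^8≡44, 11^16≡40 (mod 79).
11^20 = 11^(16+4) ≡ 13 (mod 79).
Check: 13² = 169 ≡ 11 (mod 79). The two roots are 13 and 66.

13, 66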